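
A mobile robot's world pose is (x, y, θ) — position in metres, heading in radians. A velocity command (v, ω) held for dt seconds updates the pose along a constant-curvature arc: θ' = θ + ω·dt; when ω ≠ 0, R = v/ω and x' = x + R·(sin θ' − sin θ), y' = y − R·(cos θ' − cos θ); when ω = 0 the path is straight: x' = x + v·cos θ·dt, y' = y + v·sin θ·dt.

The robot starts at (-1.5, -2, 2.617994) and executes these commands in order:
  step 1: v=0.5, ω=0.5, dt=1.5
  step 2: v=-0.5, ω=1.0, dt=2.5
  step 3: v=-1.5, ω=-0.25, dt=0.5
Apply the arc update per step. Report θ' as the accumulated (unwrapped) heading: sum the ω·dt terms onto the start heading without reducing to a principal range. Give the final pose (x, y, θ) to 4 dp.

step 1: θ'=3.3680 (R=1.0000) → pose (-2.2245, -1.8915, 3.3680)
step 2: θ'=5.8680 (R=-0.5000) → pose (-2.1350, -0.9468, 5.8680)
step 3: θ'=5.7430 (R=6.0000) → pose (-2.8006, -0.6022, 5.7430)

(-2.8006, -0.6022, 5.7430)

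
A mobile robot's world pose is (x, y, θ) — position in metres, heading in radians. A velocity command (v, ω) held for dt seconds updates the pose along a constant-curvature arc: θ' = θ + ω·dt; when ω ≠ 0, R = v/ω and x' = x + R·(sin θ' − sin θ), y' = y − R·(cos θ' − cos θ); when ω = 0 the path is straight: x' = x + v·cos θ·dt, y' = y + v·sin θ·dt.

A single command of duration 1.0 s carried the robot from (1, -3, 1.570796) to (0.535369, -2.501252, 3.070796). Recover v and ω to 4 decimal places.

Δθ = 3.070796 − 1.570796 = 1.500000
ω = Δθ/dt = 1.500000/1.0 = 1.5000
R = −Δy/(cos θ' − cos θ) = 0.5000
v = R·ω = 0.5000·1.5000 = 0.7500

v = 0.7500, ω = 1.5000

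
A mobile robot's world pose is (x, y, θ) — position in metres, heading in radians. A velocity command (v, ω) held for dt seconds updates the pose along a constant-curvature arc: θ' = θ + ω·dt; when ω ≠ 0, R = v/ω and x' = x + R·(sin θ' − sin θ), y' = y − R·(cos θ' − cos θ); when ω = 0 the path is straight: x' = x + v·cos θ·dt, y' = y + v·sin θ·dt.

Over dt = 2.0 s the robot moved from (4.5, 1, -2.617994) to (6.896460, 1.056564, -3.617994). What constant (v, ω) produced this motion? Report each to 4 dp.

v = -1.2500, ω = -0.5000

Δθ = -3.617994 − -2.617994 = -1.000000
ω = Δθ/dt = -1.000000/2.0 = -0.5000
R = Δx/(sin θ' − sin θ) = 2.5000
v = R·ω = 2.5000·-0.5000 = -1.2500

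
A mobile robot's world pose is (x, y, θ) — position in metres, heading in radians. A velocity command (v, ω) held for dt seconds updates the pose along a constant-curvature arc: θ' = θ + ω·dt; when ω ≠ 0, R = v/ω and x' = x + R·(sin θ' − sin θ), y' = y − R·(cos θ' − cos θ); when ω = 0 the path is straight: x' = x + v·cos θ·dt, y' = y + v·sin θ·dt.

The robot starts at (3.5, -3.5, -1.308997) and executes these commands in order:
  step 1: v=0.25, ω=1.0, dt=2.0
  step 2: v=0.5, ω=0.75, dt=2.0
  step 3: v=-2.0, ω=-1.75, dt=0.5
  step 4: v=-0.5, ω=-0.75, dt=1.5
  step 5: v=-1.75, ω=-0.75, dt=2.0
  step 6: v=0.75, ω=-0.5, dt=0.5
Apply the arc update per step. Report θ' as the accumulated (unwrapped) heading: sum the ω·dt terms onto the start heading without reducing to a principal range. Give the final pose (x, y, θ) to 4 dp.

(1.0300, -2.8491, -1.5590)

step 1: θ'=0.6910 (R=0.2500) → pose (3.9008, -3.6279, 0.6910)
step 2: θ'=2.1910 (R=0.6667) → pose (4.0184, -2.7267, 2.1910)
step 3: θ'=1.3160 (R=1.1429) → pose (4.1944, -3.6790, 1.3160)
step 4: θ'=0.1910 (R=0.6667) → pose (3.6758, -4.1655, 0.1910)
step 5: θ'=-1.3090 (R=2.3333) → pose (0.9790, -2.4785, -1.3090)
step 6: θ'=-1.5590 (R=-1.5000) → pose (1.0300, -2.8491, -1.5590)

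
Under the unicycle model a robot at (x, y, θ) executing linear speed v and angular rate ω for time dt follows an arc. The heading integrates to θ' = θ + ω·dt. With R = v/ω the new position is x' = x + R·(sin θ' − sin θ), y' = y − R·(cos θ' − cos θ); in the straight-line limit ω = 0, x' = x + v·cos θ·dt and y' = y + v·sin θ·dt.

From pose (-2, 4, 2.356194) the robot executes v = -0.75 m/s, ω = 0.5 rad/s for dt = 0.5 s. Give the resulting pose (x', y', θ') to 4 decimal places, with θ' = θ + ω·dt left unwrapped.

θ' = 2.3562 + 0.5·0.5 = 2.6062
R = v/ω = -0.75/0.5 = -1.5000
x' = -2 + -1.5000·(sin 2.6062 − sin 2.3562) = -1.7046
y' = 4 − -1.5000·(cos 2.6062 − cos 2.3562) = 3.7706

(-1.7046, 3.7706, 2.6062)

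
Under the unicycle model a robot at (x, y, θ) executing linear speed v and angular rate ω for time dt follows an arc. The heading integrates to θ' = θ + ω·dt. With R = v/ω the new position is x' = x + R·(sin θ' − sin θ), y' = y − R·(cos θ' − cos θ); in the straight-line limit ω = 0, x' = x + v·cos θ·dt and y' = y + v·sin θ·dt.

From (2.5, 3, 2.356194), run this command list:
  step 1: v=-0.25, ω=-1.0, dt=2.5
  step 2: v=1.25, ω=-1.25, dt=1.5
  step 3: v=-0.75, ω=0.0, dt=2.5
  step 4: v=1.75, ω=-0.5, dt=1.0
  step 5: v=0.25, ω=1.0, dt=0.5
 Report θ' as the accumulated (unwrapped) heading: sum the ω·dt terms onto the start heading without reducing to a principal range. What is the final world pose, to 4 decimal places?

(2.6651, 1.4213, -2.0188)

step 1: θ'=-0.1438 (R=0.2500) → pose (2.2874, 2.5758, -0.1438)
step 2: θ'=-2.0188 (R=-1.0000) → pose (3.0454, 1.1530, -2.0188)
step 3: θ'=-2.0188 (straight) → pose (3.8576, 2.8429, -2.0188)
step 4: θ'=-2.5188 (R=-3.5000) → pose (2.7446, 1.5161, -2.5188)
step 5: θ'=-2.0188 (R=0.2500) → pose (2.6651, 1.4213, -2.0188)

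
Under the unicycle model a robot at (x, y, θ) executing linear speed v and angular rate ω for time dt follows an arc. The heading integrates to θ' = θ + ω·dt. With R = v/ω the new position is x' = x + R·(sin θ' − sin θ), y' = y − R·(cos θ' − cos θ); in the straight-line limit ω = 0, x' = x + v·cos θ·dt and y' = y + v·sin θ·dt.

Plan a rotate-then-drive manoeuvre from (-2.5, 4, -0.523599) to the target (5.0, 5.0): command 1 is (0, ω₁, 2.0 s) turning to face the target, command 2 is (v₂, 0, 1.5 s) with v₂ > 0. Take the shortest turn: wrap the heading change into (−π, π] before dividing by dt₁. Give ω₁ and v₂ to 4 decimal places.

heading to target = atan2(5−4, 5−-2.5) = 0.1326
Δθ = wrap(0.1326 − -0.5236) = 0.6562; ω₁ = Δθ/dt₁ = 0.3281
distance = √((5−-2.5)² + (5−4)²) = 7.5664; v₂ = distance/dt₂ = 5.0442

ω₁ = 0.3281, v₂ = 5.0442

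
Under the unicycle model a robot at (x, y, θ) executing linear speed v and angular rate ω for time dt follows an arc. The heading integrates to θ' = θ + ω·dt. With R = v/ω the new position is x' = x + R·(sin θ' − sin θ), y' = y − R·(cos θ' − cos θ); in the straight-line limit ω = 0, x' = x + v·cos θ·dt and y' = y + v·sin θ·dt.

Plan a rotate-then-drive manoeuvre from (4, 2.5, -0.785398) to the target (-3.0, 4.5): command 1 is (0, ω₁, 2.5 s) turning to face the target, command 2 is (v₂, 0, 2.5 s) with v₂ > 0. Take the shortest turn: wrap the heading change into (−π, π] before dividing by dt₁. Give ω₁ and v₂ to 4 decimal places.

heading to target = atan2(4.5−2.5, -3−4) = 2.8633
Δθ = wrap(2.8633 − -0.7854) = -2.6345; ω₁ = Δθ/dt₁ = -1.0538
distance = √((-3−4)² + (4.5−2.5)²) = 7.2801; v₂ = distance/dt₂ = 2.9120

ω₁ = -1.0538, v₂ = 2.9120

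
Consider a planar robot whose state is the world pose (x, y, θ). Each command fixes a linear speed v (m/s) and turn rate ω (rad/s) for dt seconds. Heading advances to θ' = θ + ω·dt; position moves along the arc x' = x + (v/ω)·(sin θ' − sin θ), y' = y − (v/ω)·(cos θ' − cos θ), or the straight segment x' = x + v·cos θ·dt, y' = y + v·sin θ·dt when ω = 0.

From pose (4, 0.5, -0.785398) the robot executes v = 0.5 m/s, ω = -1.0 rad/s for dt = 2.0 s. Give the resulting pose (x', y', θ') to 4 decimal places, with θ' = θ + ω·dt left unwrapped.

θ' = -0.7854 + -1.0·2.0 = -2.7854
R = v/ω = 0.5/-1.0 = -0.5000
x' = 4 + -0.5000·(sin -2.7854 − sin -0.7854) = 3.8208
y' = 0.5 − -0.5000·(cos -2.7854 − cos -0.7854) = -0.3222

(3.8208, -0.3222, -2.7854)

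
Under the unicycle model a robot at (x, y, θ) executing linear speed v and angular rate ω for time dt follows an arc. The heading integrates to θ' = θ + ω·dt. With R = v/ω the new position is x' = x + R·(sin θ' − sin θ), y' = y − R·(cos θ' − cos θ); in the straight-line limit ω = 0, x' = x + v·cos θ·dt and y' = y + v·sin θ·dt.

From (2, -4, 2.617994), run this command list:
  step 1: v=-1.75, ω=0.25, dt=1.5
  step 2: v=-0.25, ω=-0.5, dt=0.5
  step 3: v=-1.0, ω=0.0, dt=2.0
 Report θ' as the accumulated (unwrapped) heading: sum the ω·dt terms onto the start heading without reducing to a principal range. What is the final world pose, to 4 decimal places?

step 1: θ'=2.9930 (R=-7.0000) → pose (4.4636, -4.8607, 2.9930)
step 2: θ'=2.7430 (R=0.5000) → pose (4.5837, -4.8944, 2.7430)
step 3: θ'=2.7430 (straight) → pose (6.4269, -5.6706, 2.7430)

(6.4269, -5.6706, 2.7430)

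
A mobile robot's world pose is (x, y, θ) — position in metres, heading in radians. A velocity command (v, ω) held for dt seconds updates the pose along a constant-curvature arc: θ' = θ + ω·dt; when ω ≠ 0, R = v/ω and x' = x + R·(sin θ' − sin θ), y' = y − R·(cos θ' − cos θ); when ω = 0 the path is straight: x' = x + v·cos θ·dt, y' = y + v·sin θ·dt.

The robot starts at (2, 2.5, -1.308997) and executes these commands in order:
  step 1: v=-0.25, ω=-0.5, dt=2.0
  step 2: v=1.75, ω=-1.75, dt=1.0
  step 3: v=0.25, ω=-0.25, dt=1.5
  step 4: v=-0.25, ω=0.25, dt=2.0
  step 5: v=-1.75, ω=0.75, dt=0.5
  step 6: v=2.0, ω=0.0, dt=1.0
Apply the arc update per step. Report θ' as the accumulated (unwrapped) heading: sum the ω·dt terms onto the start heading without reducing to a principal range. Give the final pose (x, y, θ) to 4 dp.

(-0.4514, 3.2528, -3.5590)

step 1: θ'=-2.3090 (R=0.5000) → pose (2.1131, 2.9659, -2.3090)
step 2: θ'=-4.0590 (R=-1.0000) → pose (0.5794, 3.0310, -4.0590)
step 3: θ'=-4.4340 (R=-1.0000) → pose (0.4119, 3.3640, -4.4340)
step 4: θ'=-3.9340 (R=-1.0000) → pose (0.6614, 2.9367, -3.9340)
step 5: θ'=-3.5590 (R=-2.3333) → pose (1.3769, 2.4420, -3.5590)
step 6: θ'=-3.5590 (straight) → pose (-0.4514, 3.2528, -3.5590)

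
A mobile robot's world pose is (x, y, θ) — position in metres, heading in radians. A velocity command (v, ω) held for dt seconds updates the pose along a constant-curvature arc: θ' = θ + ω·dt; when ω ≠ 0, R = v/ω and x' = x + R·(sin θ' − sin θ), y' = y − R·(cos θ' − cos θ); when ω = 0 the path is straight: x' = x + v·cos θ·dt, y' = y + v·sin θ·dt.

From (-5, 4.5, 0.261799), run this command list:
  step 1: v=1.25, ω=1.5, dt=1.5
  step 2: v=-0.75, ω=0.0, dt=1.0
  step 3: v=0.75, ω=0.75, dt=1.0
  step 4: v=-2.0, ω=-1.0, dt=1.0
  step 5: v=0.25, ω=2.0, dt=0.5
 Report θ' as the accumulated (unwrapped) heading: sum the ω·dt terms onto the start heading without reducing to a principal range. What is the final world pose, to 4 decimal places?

(-3.1579, 5.0548, 3.2618)

step 1: θ'=2.5118 (R=0.8333) → pose (-4.7249, 5.9784, 2.5118)
step 2: θ'=2.5118 (straight) → pose (-4.1188, 5.5367, 2.5118)
step 3: θ'=3.2618 (R=1.0000) → pose (-4.8277, 5.7213, 3.2618)
step 4: θ'=2.2618 (R=2.0000) → pose (-3.0466, 5.0103, 2.2618)
step 5: θ'=3.2618 (R=0.1250) → pose (-3.1579, 5.0548, 3.2618)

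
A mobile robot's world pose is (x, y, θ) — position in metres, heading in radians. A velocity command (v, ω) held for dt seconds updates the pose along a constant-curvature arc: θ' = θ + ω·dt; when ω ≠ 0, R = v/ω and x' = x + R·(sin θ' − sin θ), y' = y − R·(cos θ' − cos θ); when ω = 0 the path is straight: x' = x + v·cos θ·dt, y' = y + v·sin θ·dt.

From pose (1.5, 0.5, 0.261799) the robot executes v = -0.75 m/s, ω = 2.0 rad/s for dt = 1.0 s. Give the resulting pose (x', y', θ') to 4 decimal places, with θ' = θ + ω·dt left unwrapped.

θ' = 0.2618 + 2.0·1.0 = 2.2618
R = v/ω = -0.75/2.0 = -0.3750
x' = 1.5 + -0.3750·(sin 2.2618 − sin 0.2618) = 1.3081
y' = 0.5 − -0.3750·(cos 2.2618 − cos 0.2618) = -0.1012

(1.3081, -0.1012, 2.2618)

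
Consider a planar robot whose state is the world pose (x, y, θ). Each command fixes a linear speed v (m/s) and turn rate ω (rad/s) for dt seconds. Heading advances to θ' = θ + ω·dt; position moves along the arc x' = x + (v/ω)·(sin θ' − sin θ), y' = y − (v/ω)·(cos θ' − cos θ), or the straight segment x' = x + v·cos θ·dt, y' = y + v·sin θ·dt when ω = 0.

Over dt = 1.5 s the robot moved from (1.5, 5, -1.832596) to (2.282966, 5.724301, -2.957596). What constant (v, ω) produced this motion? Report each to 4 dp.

Δθ = -2.957596 − -1.832596 = -1.125000
ω = Δθ/dt = -1.125000/1.5 = -0.7500
R = Δx/(sin θ' − sin θ) = 1.0000
v = R·ω = 1.0000·-0.7500 = -0.7500

v = -0.7500, ω = -0.7500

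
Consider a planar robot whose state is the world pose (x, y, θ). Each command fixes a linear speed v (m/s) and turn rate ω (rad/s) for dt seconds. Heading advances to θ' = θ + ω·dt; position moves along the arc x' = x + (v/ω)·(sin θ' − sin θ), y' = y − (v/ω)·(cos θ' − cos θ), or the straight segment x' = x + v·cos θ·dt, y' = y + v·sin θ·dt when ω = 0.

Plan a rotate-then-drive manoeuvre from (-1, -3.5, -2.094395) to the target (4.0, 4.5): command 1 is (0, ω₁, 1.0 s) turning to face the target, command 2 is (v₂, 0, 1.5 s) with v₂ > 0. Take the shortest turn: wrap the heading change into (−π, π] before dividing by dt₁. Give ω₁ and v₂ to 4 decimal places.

heading to target = atan2(4.5−-3.5, 4−-1) = 1.0122
Δθ = wrap(1.0122 − -2.0944) = 3.1066; ω₁ = Δθ/dt₁ = 3.1066
distance = √((4−-1)² + (4.5−-3.5)²) = 9.4340; v₂ = distance/dt₂ = 6.2893

ω₁ = 3.1066, v₂ = 6.2893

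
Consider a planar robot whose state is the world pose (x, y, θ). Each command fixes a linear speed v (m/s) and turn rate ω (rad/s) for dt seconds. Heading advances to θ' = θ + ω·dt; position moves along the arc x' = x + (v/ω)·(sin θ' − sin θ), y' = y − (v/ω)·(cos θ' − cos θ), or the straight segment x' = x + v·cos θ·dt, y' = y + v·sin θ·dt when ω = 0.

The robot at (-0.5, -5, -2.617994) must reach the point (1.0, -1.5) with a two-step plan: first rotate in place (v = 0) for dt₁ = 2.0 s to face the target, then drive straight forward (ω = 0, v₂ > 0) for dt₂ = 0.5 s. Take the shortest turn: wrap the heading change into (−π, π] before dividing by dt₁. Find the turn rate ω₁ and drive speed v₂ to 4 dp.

heading to target = atan2(-1.5−-5, 1−-0.5) = 1.1659
Δθ = wrap(1.1659 − -2.6180) = -2.4993; ω₁ = Δθ/dt₁ = -1.2496
distance = √((1−-0.5)² + (-1.5−-5)²) = 3.8079; v₂ = distance/dt₂ = 7.6158

ω₁ = -1.2496, v₂ = 7.6158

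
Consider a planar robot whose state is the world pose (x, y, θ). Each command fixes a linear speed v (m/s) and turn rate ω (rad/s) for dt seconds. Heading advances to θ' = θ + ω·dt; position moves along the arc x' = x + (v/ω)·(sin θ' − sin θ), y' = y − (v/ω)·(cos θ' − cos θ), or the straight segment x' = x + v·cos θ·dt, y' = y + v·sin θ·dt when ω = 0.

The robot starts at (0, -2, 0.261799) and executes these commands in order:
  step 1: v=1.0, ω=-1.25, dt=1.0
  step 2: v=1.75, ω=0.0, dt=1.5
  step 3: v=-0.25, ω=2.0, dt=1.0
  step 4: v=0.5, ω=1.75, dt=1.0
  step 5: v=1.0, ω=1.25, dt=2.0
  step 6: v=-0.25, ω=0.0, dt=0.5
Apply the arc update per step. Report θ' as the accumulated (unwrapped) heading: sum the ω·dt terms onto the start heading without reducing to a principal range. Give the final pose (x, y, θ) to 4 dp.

(0.9286, -5.1643, 5.2618)

step 1: θ'=-0.9882 (R=-0.8000) → pose (0.8751, -2.3326, -0.9882)
step 2: θ'=-0.9882 (straight) → pose (2.3193, -4.5246, -0.9882)
step 3: θ'=1.0118 (R=-0.1250) → pose (2.1090, -4.5270, 1.0118)
step 4: θ'=2.7618 (R=0.2857) → pose (1.9727, -4.1102, 2.7618)
step 5: θ'=5.2618 (R=0.8000) → pose (0.9938, -5.2709, 5.2618)
step 6: θ'=5.2618 (straight) → pose (0.9286, -5.1643, 5.2618)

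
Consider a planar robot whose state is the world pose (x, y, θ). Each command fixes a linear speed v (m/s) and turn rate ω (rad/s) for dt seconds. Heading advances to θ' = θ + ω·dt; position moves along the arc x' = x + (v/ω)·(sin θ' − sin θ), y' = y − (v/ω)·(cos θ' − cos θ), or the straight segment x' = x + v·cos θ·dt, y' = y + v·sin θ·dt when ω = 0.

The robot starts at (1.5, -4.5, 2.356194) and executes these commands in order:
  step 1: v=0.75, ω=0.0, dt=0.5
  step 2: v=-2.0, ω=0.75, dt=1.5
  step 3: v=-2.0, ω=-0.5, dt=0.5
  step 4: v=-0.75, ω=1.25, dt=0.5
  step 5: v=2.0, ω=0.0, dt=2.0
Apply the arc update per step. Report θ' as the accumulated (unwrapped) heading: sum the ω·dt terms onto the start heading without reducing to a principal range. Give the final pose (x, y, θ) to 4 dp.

step 1: θ'=2.3562 (straight) → pose (1.2348, -4.2348, 2.3562)
step 2: θ'=3.4812 (R=-2.6667) → pose (4.0088, -4.8636, 3.4812)
step 3: θ'=3.2312 (R=4.0000) → pose (4.9833, -4.6512, 3.2312)
step 4: θ'=3.8562 (R=-0.6000) → pose (5.3228, -4.5068, 3.8562)
step 5: θ'=3.8562 (straight) → pose (2.3014, -7.1281, 3.8562)

(2.3014, -7.1281, 3.8562)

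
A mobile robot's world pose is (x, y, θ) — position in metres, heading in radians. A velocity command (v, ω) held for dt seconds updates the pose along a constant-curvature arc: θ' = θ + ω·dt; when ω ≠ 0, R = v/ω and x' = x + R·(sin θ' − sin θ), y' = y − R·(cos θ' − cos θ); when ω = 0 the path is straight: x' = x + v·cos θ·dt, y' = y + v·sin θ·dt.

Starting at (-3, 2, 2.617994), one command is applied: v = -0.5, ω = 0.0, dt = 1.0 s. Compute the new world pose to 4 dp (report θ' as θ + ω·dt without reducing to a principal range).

(-2.5670, 1.7500, 2.6180)

θ' = 2.6180 + 0.0·1.0 = 2.6180
ω = 0 → straight: x' = -3 + -0.5·cos(2.6180)·1.0 = -2.5670
y' = 2 + -0.5·sin(2.6180)·1.0 = 1.7500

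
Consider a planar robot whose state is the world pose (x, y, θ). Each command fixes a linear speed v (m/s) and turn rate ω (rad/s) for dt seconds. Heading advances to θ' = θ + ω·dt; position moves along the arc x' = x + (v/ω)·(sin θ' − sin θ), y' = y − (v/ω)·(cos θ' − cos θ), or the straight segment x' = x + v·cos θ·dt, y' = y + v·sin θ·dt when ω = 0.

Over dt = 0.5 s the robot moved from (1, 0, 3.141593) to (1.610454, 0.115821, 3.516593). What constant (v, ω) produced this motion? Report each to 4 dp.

v = -1.2500, ω = 0.7500

Δθ = 3.516593 − 3.141593 = 0.375000
ω = Δθ/dt = 0.375000/0.5 = 0.7500
R = Δx/(sin θ' − sin θ) = -1.6667
v = R·ω = -1.6667·0.7500 = -1.2500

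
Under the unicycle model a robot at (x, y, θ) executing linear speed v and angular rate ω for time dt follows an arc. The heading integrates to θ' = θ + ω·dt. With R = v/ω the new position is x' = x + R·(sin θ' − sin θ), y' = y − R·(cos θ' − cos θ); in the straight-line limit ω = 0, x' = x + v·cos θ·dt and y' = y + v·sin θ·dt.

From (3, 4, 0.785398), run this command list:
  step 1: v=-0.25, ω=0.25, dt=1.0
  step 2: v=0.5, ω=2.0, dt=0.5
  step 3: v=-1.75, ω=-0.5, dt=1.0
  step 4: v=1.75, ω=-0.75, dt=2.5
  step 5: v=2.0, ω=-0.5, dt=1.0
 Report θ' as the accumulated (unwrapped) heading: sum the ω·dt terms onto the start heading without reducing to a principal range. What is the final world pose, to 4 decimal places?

step 1: θ'=1.0354 (R=-1.0000) → pose (2.8470, 3.8031, 1.0354)
step 2: θ'=2.0354 (R=0.2500) → pose (2.8555, 4.0426, 2.0354)
step 3: θ'=1.5354 (R=3.5000) → pose (3.2243, 2.3505, 1.5354)
step 4: θ'=-0.3396 (R=-2.3333) → pose (6.3335, 4.4680, -0.3396)
step 5: θ'=-0.8396 (R=-4.0000) → pose (7.9785, 3.3675, -0.8396)

(7.9785, 3.3675, -0.8396)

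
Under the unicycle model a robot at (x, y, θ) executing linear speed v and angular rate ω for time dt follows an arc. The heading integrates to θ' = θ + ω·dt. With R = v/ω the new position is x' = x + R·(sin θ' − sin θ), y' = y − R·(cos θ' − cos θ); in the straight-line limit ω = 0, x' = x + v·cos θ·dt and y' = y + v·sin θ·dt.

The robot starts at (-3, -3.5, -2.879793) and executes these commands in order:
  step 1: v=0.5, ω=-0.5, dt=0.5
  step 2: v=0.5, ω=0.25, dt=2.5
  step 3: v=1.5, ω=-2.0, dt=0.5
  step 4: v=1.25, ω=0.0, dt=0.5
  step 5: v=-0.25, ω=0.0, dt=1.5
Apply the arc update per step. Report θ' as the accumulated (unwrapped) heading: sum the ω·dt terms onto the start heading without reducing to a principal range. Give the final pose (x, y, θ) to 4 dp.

(-5.3588, -3.9351, -3.5048)

step 1: θ'=-3.1298 (R=-1.0000) → pose (-3.2470, -3.5340, -3.1298)
step 2: θ'=-2.5048 (R=2.0000) → pose (-4.4127, -3.9259, -2.5048)
step 3: θ'=-3.5048 (R=-0.7500) → pose (-5.1251, -4.0239, -3.5048)
step 4: θ'=-3.5048 (straight) → pose (-5.7093, -3.8019, -3.5048)
step 5: θ'=-3.5048 (straight) → pose (-5.3588, -3.9351, -3.5048)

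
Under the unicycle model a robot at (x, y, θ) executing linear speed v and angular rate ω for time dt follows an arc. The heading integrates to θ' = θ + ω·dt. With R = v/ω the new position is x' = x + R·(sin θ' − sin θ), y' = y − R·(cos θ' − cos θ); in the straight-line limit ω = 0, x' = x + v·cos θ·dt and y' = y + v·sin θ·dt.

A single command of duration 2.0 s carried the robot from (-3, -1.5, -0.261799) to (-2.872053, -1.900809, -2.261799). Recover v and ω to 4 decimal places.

v = 0.2500, ω = -1.0000

Δθ = -2.261799 − -0.261799 = -2.000000
ω = Δθ/dt = -2.000000/2.0 = -1.0000
R = −Δy/(cos θ' − cos θ) = -0.2500
v = R·ω = -0.2500·-1.0000 = 0.2500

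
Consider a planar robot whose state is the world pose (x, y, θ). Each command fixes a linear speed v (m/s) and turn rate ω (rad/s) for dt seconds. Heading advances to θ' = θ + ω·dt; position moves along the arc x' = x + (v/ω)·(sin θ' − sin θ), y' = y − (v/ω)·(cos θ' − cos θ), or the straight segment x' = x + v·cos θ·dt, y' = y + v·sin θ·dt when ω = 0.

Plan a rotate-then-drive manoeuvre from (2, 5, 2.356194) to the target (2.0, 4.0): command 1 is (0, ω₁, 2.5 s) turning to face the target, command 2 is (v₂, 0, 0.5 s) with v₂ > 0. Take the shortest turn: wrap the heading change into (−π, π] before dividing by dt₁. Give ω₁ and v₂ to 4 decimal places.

ω₁ = 0.9425, v₂ = 2.0000

heading to target = atan2(4−5, 2−2) = -1.5708
Δθ = wrap(-1.5708 − 2.3562) = 2.3562; ω₁ = Δθ/dt₁ = 0.9425
distance = √((2−2)² + (4−5)²) = 1.0000; v₂ = distance/dt₂ = 2.0000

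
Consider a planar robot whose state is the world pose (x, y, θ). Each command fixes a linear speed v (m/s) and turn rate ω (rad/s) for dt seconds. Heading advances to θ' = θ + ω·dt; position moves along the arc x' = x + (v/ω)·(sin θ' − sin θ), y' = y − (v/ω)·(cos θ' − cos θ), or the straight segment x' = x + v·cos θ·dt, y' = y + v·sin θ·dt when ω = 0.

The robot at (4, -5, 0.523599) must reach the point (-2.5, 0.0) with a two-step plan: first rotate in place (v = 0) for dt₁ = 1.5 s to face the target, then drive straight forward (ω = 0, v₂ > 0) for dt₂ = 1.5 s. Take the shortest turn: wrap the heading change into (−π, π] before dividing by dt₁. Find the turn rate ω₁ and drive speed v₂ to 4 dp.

heading to target = atan2(0−-5, -2.5−4) = 2.4859
Δθ = wrap(2.4859 − 0.5236) = 1.9623; ω₁ = Δθ/dt₁ = 1.3082
distance = √((-2.5−4)² + (0−-5)²) = 8.2006; v₂ = distance/dt₂ = 5.4671

ω₁ = 1.3082, v₂ = 5.4671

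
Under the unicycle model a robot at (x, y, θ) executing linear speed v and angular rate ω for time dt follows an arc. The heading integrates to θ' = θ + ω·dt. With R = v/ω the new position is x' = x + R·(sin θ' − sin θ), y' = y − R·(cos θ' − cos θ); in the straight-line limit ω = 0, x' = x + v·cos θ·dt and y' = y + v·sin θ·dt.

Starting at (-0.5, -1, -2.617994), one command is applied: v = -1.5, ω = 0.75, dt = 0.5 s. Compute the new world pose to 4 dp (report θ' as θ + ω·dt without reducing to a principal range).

(0.0649, -0.5134, -2.2430)

θ' = -2.6180 + 0.75·0.5 = -2.2430
R = v/ω = -1.5/0.75 = -2.0000
x' = -0.5 + -2.0000·(sin -2.2430 − sin -2.6180) = 0.0649
y' = -1 − -2.0000·(cos -2.2430 − cos -2.6180) = -0.5134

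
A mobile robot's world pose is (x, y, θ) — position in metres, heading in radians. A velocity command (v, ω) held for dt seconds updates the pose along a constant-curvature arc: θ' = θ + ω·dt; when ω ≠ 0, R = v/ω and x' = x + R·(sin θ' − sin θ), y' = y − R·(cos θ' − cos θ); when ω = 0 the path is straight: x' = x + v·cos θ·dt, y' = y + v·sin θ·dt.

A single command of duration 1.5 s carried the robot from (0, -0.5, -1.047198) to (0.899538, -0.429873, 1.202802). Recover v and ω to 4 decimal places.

v = 0.7500, ω = 1.5000

Δθ = 1.202802 − -1.047198 = 2.250000
ω = Δθ/dt = 2.250000/1.5 = 1.5000
R = Δx/(sin θ' − sin θ) = 0.5000
v = R·ω = 0.5000·1.5000 = 0.7500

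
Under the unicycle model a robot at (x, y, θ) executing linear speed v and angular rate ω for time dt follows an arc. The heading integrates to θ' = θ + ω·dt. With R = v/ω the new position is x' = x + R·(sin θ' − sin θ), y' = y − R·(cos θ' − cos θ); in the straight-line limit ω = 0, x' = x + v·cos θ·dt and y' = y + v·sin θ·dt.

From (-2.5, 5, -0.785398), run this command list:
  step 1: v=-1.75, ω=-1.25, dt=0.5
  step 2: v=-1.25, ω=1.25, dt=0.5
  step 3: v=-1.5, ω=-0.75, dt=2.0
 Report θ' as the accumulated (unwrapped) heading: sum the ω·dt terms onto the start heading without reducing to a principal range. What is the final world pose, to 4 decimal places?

(-3.2686, 9.0386, -2.2854)

step 1: θ'=-1.4104 (R=1.4000) → pose (-2.8921, 5.7664, -1.4104)
step 2: θ'=-0.7854 (R=-1.0000) → pose (-3.1721, 6.3137, -0.7854)
step 3: θ'=-2.2854 (R=2.0000) → pose (-3.2686, 9.0386, -2.2854)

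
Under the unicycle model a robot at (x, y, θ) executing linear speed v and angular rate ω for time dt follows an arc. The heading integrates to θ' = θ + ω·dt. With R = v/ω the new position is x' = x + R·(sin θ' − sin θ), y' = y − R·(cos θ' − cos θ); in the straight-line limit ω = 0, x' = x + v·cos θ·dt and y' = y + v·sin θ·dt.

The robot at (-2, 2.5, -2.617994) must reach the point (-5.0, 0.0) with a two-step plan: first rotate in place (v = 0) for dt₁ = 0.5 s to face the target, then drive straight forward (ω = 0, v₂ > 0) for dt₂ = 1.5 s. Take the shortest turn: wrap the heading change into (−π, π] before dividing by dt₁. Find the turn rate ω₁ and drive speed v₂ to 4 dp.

ω₁ = 0.3423, v₂ = 2.6034

heading to target = atan2(0−2.5, -5−-2) = -2.4469
Δθ = wrap(-2.4469 − -2.6180) = 0.1711; ω₁ = Δθ/dt₁ = 0.3423
distance = √((-5−-2)² + (0−2.5)²) = 3.9051; v₂ = distance/dt₂ = 2.6034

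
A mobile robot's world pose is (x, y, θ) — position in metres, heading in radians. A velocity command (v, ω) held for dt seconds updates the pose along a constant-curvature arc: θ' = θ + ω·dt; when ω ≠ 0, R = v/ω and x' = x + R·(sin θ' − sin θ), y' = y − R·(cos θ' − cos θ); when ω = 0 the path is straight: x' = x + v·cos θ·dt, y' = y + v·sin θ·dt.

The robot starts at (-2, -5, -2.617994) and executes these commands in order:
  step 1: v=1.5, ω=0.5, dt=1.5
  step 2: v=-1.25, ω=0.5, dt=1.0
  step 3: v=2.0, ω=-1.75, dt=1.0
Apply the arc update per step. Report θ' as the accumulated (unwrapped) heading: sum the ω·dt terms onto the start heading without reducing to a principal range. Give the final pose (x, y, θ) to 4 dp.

step 1: θ'=-1.8680 (R=3.0000) → pose (-3.3685, -6.7196, -1.8680)
step 2: θ'=-1.3680 (R=-2.5000) → pose (-3.3101, -5.4839, -1.3680)
step 3: θ'=-3.1180 (R=-1.1429) → pose (-4.4026, -6.8566, -3.1180)

(-4.4026, -6.8566, -3.1180)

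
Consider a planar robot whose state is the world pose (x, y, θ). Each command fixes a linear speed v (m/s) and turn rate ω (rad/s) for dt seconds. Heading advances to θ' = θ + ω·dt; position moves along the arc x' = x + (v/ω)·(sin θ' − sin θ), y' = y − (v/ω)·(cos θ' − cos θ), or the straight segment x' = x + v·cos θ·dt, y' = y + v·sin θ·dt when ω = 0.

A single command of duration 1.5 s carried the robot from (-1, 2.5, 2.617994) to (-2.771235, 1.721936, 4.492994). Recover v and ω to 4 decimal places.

Δθ = 4.492994 − 2.617994 = 1.875000
ω = Δθ/dt = 1.875000/1.5 = 1.2500
R = Δx/(sin θ' − sin θ) = 1.2000
v = R·ω = 1.2000·1.2500 = 1.5000

v = 1.5000, ω = 1.2500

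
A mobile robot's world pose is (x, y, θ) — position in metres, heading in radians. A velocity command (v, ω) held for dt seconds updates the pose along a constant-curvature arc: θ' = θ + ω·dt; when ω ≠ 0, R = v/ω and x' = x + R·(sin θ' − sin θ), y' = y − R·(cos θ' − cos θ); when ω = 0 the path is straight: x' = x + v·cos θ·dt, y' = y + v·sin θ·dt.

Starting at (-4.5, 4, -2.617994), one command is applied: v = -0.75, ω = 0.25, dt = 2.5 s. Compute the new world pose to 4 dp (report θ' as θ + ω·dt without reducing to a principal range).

θ' = -2.6180 + 0.25·2.5 = -1.9930
R = v/ω = -0.75/0.25 = -3.0000
x' = -4.5 + -3.0000·(sin -1.9930 − sin -2.6180) = -3.2634
y' = 4 − -3.0000·(cos -1.9930 − cos -2.6180) = 5.3688

(-3.2634, 5.3688, -1.9930)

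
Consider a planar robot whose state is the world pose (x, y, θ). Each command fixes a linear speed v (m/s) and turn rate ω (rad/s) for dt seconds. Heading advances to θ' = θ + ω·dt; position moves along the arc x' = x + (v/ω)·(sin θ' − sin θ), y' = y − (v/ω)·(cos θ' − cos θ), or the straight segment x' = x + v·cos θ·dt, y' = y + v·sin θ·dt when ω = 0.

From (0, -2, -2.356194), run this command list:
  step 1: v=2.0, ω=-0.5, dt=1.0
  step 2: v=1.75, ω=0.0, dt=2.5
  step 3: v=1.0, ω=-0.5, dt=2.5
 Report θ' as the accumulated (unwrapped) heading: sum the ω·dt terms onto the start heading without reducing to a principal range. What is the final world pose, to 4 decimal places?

step 1: θ'=-2.8562 (R=-4.0000) → pose (-1.7023, -3.0098, -2.8562)
step 2: θ'=-2.8562 (straight) → pose (-5.9003, -4.2415, -2.8562)
step 3: θ'=-4.1062 (R=-2.0000) → pose (-8.1070, -3.4619, -4.1062)

(-8.1070, -3.4619, -4.1062)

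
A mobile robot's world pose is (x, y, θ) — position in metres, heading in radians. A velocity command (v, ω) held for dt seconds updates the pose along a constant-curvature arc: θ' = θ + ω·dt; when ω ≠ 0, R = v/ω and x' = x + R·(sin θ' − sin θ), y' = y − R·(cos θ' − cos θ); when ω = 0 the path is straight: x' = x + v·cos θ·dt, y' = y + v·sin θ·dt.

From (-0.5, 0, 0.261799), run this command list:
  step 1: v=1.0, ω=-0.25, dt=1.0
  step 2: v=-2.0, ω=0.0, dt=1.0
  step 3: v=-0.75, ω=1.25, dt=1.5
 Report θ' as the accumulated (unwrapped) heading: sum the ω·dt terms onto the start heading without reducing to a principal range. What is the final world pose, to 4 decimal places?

step 1: θ'=0.0118 (R=-4.0000) → pose (0.4881, 0.1360, 0.0118)
step 2: θ'=0.0118 (straight) → pose (-1.5118, 0.1124, 0.0118)
step 3: θ'=1.8868 (R=-0.6000) → pose (-2.0750, -0.6740, 1.8868)

(-2.0750, -0.6740, 1.8868)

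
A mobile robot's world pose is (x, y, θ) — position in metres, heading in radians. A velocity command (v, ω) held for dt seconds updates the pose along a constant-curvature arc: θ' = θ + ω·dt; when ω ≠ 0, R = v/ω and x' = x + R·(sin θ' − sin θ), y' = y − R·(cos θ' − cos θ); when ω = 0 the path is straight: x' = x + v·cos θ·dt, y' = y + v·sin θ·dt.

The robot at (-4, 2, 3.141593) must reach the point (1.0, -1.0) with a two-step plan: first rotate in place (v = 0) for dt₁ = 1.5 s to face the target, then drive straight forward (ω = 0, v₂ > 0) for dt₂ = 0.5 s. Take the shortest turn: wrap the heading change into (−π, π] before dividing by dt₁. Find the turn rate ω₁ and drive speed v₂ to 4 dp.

ω₁ = 1.7341, v₂ = 11.6619

heading to target = atan2(-1−2, 1−-4) = -0.5404
Δθ = wrap(-0.5404 − 3.1416) = 2.6012; ω₁ = Δθ/dt₁ = 1.7341
distance = √((1−-4)² + (-1−2)²) = 5.8310; v₂ = distance/dt₂ = 11.6619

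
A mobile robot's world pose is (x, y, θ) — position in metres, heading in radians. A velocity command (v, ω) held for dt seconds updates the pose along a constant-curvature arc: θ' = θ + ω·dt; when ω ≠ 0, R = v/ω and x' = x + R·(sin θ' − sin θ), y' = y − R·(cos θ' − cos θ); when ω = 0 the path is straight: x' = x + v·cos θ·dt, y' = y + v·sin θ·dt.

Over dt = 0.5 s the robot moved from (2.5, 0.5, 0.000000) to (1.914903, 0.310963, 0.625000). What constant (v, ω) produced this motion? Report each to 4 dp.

Δθ = 0.625000 − 0.000000 = 0.625000
ω = Δθ/dt = 0.625000/0.5 = 1.2500
R = Δx/(sin θ' − sin θ) = -1.0000
v = R·ω = -1.0000·1.2500 = -1.2500

v = -1.2500, ω = 1.2500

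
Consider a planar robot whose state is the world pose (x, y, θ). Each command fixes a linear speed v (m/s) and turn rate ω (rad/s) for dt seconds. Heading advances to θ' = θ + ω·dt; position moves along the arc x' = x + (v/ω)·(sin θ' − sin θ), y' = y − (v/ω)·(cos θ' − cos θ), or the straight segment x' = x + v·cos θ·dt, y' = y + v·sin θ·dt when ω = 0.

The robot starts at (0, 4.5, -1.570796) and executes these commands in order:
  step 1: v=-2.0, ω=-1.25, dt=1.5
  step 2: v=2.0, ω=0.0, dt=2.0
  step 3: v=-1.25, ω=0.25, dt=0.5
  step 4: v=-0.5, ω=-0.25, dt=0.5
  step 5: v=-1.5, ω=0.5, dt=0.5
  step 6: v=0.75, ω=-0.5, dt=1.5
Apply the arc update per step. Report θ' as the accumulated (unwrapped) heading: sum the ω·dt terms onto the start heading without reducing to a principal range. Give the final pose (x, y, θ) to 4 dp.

(-1.1512, 7.3393, -3.9458)

step 1: θ'=-3.4458 (R=1.6000) → pose (2.0793, 6.0265, -3.4458)
step 2: θ'=-3.4458 (straight) → pose (-1.7371, 7.2247, -3.4458)
step 3: θ'=-3.3208 (R=-5.0000) → pose (-1.1307, 7.0752, -3.3208)
step 4: θ'=-3.4458 (R=2.0000) → pose (-0.8881, 7.0154, -3.4458)
step 5: θ'=-3.1958 (R=-3.0000) → pose (-0.1520, 6.8820, -3.1958)
step 6: θ'=-3.9458 (R=-1.5000) → pose (-1.1512, 7.3393, -3.9458)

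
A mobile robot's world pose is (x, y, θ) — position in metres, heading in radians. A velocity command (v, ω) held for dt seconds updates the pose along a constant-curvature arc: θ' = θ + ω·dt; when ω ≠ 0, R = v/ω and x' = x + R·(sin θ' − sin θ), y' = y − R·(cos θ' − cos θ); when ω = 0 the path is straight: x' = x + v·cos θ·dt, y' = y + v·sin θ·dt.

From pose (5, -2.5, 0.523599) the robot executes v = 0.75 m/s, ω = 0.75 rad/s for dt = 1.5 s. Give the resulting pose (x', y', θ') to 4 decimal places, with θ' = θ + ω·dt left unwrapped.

θ' = 0.5236 + 0.75·1.5 = 1.6486
R = v/ω = 0.75/0.75 = 1.0000
x' = 5 + 1.0000·(sin 1.6486 − sin 0.5236) = 5.4970
y' = -2.5 − 1.0000·(cos 1.6486 − cos 0.5236) = -1.5563

(5.4970, -1.5563, 1.6486)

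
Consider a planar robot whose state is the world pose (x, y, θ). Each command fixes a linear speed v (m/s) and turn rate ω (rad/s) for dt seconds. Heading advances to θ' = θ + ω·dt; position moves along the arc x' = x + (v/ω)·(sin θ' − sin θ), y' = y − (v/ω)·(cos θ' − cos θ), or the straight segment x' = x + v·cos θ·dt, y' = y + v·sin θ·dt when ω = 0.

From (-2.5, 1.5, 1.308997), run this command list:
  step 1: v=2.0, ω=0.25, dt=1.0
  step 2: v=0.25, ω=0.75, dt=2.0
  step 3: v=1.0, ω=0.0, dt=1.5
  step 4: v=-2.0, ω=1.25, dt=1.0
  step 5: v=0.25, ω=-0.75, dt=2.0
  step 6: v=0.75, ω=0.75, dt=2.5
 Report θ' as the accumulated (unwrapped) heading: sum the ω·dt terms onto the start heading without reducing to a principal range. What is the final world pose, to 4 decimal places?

step 1: θ'=1.5590 (R=8.0000) → pose (-2.2280, 3.4762, 1.5590)
step 2: θ'=3.0590 (R=0.3333) → pose (-2.5338, 3.8123, 3.0590)
step 3: θ'=3.0590 (straight) → pose (-4.0287, 3.9360, 3.0590)
step 4: θ'=4.3090 (R=-1.6000) → pose (-2.4251, 4.9025, 4.3090)
step 5: θ'=2.8090 (R=-0.3333) → pose (-2.8405, 4.7183, 2.8090)
step 6: θ'=4.6840 (R=1.0000) → pose (-4.1666, 3.8015, 4.6840)

(-4.1666, 3.8015, 4.6840)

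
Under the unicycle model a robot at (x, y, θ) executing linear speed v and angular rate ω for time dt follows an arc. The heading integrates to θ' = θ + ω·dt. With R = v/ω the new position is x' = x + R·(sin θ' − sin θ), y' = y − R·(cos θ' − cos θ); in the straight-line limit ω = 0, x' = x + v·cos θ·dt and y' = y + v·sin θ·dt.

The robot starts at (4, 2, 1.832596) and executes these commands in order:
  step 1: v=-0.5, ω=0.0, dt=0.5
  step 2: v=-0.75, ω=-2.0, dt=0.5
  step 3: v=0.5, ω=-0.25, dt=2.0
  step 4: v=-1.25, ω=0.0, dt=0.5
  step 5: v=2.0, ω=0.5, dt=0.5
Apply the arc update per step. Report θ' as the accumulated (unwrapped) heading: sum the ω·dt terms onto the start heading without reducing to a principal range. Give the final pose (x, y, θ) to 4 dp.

(5.1103, 2.1902, 0.5826)

step 1: θ'=1.8326 (straight) → pose (4.0647, 1.7585, 1.8326)
step 2: θ'=0.8326 (R=0.3750) → pose (3.9799, 1.4091, 0.8326)
step 3: θ'=0.3326 (R=-2.0000) → pose (4.8062, 1.9536, 0.3326)
step 4: θ'=0.3326 (straight) → pose (4.2155, 1.7495, 0.3326)
step 5: θ'=0.5826 (R=4.0000) → pose (5.1103, 2.1902, 0.5826)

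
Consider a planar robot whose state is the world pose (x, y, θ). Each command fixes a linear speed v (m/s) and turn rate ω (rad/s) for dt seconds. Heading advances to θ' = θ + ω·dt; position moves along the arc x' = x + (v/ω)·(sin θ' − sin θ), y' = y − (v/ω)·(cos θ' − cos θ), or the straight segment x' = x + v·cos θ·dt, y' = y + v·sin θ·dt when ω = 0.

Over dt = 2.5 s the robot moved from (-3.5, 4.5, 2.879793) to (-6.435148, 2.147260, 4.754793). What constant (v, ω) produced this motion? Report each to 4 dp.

Δθ = 4.754793 − 2.879793 = 1.875000
ω = Δθ/dt = 1.875000/2.5 = 0.7500
R = Δx/(sin θ' − sin θ) = 2.3333
v = R·ω = 2.3333·0.7500 = 1.7500

v = 1.7500, ω = 0.7500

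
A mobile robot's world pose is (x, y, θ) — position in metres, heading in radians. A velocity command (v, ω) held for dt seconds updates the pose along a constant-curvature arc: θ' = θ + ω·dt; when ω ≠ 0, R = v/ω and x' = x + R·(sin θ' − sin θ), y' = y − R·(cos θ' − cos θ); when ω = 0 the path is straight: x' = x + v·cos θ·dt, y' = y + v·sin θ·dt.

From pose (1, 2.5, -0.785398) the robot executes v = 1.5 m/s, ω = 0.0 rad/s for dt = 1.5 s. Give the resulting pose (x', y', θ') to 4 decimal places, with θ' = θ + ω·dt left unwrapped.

θ' = -0.7854 + 0.0·1.5 = -0.7854
ω = 0 → straight: x' = 1 + 1.5·cos(-0.7854)·1.5 = 2.5910
y' = 2.5 + 1.5·sin(-0.7854)·1.5 = 0.9090

(2.5910, 0.9090, -0.7854)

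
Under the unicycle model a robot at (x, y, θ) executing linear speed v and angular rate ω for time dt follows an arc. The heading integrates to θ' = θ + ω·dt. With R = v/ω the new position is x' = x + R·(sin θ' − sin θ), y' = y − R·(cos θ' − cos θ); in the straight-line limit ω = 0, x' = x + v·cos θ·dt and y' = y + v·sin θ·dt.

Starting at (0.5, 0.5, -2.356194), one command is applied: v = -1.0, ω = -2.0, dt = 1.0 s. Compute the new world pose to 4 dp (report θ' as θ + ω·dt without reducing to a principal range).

θ' = -2.3562 + -2.0·1.0 = -4.3562
R = v/ω = -1.0/-2.0 = 0.5000
x' = 0.5 + 0.5000·(sin -4.3562 − sin -2.3562) = 1.3222
y' = 0.5 − 0.5000·(cos -4.3562 − cos -2.3562) = 0.3208

(1.3222, 0.3208, -4.3562)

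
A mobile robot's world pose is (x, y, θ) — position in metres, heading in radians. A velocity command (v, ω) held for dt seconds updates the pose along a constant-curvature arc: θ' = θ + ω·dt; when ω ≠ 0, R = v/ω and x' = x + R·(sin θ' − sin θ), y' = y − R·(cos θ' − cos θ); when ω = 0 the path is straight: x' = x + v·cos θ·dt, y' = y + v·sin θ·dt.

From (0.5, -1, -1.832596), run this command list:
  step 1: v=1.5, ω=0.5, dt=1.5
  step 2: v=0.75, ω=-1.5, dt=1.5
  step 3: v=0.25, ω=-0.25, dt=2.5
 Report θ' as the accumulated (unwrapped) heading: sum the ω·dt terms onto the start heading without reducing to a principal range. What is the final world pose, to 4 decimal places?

step 1: θ'=-1.0826 (R=3.0000) → pose (0.7482, -3.1836, -1.0826)
step 2: θ'=-3.3326 (R=-0.5000) → pose (0.2117, -3.9090, -3.3326)
step 3: θ'=-3.9576 (R=-1.0000) → pose (-0.3268, -3.6123, -3.9576)

(-0.3268, -3.6123, -3.9576)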